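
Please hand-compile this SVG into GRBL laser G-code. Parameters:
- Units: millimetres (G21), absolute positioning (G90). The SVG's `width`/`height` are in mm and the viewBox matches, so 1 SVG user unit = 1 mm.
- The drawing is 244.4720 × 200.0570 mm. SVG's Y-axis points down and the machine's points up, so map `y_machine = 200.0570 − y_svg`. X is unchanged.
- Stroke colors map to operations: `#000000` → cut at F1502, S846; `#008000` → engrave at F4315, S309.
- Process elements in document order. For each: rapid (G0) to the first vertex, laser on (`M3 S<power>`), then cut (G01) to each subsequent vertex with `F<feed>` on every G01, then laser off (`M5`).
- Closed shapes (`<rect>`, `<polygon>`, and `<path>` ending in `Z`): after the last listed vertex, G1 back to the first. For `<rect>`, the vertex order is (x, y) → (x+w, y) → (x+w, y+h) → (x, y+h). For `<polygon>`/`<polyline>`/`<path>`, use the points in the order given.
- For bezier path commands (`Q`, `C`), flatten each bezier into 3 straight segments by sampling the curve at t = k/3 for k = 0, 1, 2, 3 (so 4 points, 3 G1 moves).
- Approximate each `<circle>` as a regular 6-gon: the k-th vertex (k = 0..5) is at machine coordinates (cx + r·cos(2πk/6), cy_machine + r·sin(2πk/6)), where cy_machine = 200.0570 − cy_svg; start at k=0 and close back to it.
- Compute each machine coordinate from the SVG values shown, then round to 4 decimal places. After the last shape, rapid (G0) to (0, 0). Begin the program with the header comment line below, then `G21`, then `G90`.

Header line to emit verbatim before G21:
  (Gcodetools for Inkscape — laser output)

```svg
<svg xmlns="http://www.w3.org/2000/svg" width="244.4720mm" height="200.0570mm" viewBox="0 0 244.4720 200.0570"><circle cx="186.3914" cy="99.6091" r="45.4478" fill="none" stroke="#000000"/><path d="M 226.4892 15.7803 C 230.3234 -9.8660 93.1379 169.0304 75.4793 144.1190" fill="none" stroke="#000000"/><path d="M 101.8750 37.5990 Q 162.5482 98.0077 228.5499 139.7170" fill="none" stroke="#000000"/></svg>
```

(Gcodetools for Inkscape — laser output)
G21
G90
G0 X231.8392 Y100.4479
M3 S846
G01 X209.1153 Y139.8068 F1502
G01 X163.6675 Y139.8068 F1502
G01 X140.9436 Y100.4479 F1502
G01 X163.6675 Y61.0890 F1502
G01 X209.1153 Y61.0890 F1502
G01 X231.8392 Y100.4479 F1502
M5
G0 X226.4892 Y184.2767
M3 S846
G01 X192.9667 Y156.8662 F1502
G01 X123.3303 Y83.8384 F1502
G01 X75.4793 Y55.9380 F1502
M5
G0 X101.8750 Y162.4580
M3 S846
G01 X142.9159 Y124.2632 F1502
G01 X185.1408 Y90.2239 F1502
G01 X228.5499 Y60.3400 F1502
M5
G0 X0.0000 Y0.0000

viewBox `0 0 244.4720 200.0570` with mm width/height → 1 unit = 1 mm. Flip: y_m = 200.0570 − y_svg.

**Shape 1** — `<circle>` circle, stroke `#000000` → cut (S846, F1502). Machine vertices: (231.8392,100.4479) → (209.1153,139.8068) → (163.6675,139.8068) → (140.9436,100.4479) → (163.6675,61.0890) → (209.1153,61.0890) → (231.8392,100.4479). Closed: final G1 returns to the first vertex.

**Shape 2** — `<path>` cubic bezier, stroke `#000000` → cut (S846, F1502). Control points (SVG): P0=(226.4892,15.7803), P1=(230.3234,-9.8660), P2=(93.1379,169.0304), P3=(75.4793,144.1190); sampled at t=k/3. Machine vertices: (226.4892,184.2767) → (192.9667,156.8662) → (123.3303,83.8384) → (75.4793,55.9380). Open path.

**Shape 3** — `<path>` quadratic bezier, stroke `#000000` → cut (S846, F1502). Control points (SVG): P0=(101.8750,37.5990), P1=(162.5482,98.0077), P2=(228.5499,139.7170); sampled at t=k/3. Machine vertices: (101.8750,162.4580) → (142.9159,124.2632) → (185.1408,90.2239) → (228.5499,60.3400). Open path.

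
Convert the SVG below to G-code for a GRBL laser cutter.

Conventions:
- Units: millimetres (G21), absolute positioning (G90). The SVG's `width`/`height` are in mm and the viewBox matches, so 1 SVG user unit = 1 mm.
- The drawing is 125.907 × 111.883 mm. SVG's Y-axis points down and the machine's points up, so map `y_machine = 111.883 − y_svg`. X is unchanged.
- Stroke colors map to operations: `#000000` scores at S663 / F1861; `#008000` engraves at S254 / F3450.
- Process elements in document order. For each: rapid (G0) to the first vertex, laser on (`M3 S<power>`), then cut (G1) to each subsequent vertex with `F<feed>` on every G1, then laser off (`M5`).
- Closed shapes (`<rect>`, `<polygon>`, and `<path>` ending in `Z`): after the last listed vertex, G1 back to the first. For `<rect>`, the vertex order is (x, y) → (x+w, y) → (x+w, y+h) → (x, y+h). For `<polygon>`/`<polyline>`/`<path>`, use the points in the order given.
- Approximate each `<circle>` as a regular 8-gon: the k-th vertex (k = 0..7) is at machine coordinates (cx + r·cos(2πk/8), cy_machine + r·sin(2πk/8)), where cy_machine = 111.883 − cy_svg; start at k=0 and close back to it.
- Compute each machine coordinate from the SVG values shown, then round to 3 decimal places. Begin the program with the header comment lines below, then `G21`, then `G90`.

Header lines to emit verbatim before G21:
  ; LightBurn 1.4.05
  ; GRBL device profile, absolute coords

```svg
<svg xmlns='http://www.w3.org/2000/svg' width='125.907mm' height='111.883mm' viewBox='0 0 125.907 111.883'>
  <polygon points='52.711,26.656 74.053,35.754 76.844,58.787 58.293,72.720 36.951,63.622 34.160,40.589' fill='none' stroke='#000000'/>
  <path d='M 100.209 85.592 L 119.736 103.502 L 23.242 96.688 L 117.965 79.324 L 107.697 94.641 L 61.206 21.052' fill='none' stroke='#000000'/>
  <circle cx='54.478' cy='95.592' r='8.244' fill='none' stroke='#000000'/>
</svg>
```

; LightBurn 1.4.05
; GRBL device profile, absolute coords
G21
G90
G0 X52.711 Y85.227
M3 S663
G1 X74.053 Y76.129 F1861
G1 X76.844 Y53.096 F1861
G1 X58.293 Y39.163 F1861
G1 X36.951 Y48.261 F1861
G1 X34.160 Y71.294 F1861
G1 X52.711 Y85.227 F1861
M5
G0 X100.209 Y26.291
M3 S663
G1 X119.736 Y8.381 F1861
G1 X23.242 Y15.195 F1861
G1 X117.965 Y32.559 F1861
G1 X107.697 Y17.242 F1861
G1 X61.206 Y90.831 F1861
M5
G0 X62.722 Y16.291
M3 S663
G1 X60.307 Y22.120 F1861
G1 X54.478 Y24.535 F1861
G1 X48.649 Y22.120 F1861
G1 X46.234 Y16.291 F1861
G1 X48.649 Y10.462 F1861
G1 X54.478 Y8.047 F1861
G1 X60.307 Y10.462 F1861
G1 X62.722 Y16.291 F1861
M5

1 u = 1 mm; y_m = 111.883 − y.

[1] `<polygon>` regular polygon, #000000→score S663 F1861: (52.711,85.227) → (74.053,76.129) → (76.844,53.096) → (58.293,39.163) → (36.951,48.261) → (34.160,71.294) → (52.711,85.227) (closed)

[2] `<path>` open polyline, #000000→score S663 F1861: (100.209,26.291) → (119.736,8.381) → (23.242,15.195) → (117.965,32.559) → (107.697,17.242) → (61.206,90.831)

[3] `<circle>` circle, #000000→score S663 F1861: (62.722,16.291) → (60.307,22.120) → (54.478,24.535) → (48.649,22.120) → (46.234,16.291) → (48.649,10.462) → (54.478,8.047) → (60.307,10.462) → (62.722,16.291) (closed)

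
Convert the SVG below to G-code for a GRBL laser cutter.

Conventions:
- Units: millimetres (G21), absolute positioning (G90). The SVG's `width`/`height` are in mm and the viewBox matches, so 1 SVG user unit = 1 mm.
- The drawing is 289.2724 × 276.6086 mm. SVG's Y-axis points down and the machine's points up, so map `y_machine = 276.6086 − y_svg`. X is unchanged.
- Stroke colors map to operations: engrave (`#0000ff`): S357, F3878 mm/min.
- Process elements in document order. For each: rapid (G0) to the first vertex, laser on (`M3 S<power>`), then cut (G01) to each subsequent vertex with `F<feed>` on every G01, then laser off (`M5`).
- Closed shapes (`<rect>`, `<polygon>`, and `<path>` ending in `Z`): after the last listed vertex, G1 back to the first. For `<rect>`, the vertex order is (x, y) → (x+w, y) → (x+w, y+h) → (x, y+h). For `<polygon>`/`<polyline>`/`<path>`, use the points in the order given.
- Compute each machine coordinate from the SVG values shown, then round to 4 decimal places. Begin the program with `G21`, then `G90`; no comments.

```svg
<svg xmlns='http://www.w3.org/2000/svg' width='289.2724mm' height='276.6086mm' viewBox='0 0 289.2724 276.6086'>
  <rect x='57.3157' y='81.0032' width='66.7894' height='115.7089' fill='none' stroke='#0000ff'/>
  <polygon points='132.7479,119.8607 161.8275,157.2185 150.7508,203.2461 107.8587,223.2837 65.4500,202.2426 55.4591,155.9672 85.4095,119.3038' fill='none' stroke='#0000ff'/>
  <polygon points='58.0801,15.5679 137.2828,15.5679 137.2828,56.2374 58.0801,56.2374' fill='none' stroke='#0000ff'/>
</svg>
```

G21
G90
G0 X57.3157 Y195.6054
M3 S357
G01 X124.1051 Y195.6054 F3878
G01 X124.1051 Y79.8965 F3878
G01 X57.3157 Y79.8965 F3878
G01 X57.3157 Y195.6054 F3878
M5
G0 X132.7479 Y156.7479
M3 S357
G01 X161.8275 Y119.3901 F3878
G01 X150.7508 Y73.3625 F3878
G01 X107.8587 Y53.3249 F3878
G01 X65.4500 Y74.3660 F3878
G01 X55.4591 Y120.6414 F3878
G01 X85.4095 Y157.3048 F3878
G01 X132.7479 Y156.7479 F3878
M5
G0 X58.0801 Y261.0407
M3 S357
G01 X137.2828 Y261.0407 F3878
G01 X137.2828 Y220.3712 F3878
G01 X58.0801 Y220.3712 F3878
G01 X58.0801 Y261.0407 F3878
M5

Since the viewBox matches the mm dimensions, user units are millimetres directly. The only transform is the Y-flip y_m = 276.6086 − y_svg.

Shape 1 is a rectangle drawn with `<rect>`. Its stroke #0000ff means engrave at S357, F3878. After flipping Y the toolpath is (57.3157,195.6054) → (124.1051,195.6054) → (124.1051,79.8965) → (57.3157,79.8965) → (57.3157,195.6054), returning to the start.

Shape 2 is a regular polygon drawn with `<polygon>`. Its stroke #0000ff means engrave at S357, F3878. After flipping Y the toolpath is (132.7479,156.7479) → (161.8275,119.3901) → (150.7508,73.3625) → (107.8587,53.3249) → (65.4500,74.3660) → (55.4591,120.6414) → (85.4095,157.3048) → (132.7479,156.7479), returning to the start.

Shape 3 is a rectangle drawn with `<polygon>`. Its stroke #0000ff means engrave at S357, F3878. After flipping Y the toolpath is (58.0801,261.0407) → (137.2828,261.0407) → (137.2828,220.3712) → (58.0801,220.3712) → (58.0801,261.0407), returning to the start.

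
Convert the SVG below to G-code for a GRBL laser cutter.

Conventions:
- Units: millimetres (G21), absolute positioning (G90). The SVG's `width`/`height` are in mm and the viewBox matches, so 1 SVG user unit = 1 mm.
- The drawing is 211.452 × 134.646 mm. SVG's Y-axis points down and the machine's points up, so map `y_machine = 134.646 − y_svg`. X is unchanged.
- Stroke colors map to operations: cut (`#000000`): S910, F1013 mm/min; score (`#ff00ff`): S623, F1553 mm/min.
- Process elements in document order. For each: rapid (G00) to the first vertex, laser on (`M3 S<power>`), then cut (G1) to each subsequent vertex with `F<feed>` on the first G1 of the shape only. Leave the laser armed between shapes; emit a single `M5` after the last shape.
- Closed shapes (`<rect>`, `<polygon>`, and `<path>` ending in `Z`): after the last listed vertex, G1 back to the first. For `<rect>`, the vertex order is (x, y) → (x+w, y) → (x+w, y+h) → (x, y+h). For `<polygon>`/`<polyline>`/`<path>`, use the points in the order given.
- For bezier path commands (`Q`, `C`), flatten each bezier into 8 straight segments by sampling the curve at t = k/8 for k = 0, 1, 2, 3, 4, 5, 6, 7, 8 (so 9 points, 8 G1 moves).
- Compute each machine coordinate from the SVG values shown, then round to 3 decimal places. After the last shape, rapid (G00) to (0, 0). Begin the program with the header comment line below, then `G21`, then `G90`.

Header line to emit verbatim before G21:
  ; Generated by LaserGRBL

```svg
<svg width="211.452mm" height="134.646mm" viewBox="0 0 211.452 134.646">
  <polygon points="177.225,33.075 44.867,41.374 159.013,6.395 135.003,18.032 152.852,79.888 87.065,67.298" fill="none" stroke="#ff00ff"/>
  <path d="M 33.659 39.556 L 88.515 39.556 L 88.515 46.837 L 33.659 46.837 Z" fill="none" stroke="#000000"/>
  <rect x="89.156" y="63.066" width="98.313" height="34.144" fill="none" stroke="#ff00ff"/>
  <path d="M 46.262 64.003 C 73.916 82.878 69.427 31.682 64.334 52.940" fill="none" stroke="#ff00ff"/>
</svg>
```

; Generated by LaserGRBL
G21
G90
G00 X177.225 Y101.571
M3 S623
G1 X44.867 Y93.272 F1553
G1 X159.013 Y128.251
G1 X135.003 Y116.614
G1 X152.852 Y54.758
G1 X87.065 Y67.348
G1 X177.225 Y101.571
G00 X33.659 Y95.090
M3 S910
G1 X88.515 Y95.090 F1013
G1 X88.515 Y87.809
G1 X33.659 Y87.809
G1 X33.659 Y95.090
G00 X89.156 Y71.580
M3 S623
G1 X187.469 Y71.580 F1553
G1 X187.469 Y37.436
G1 X89.156 Y37.436
G1 X89.156 Y71.580
G00 X46.262 Y70.643
M3 S623
G1 X55.187 Y66.571 F1553
G1 X61.468 Y67.398
G1 X65.476 Y71.454
G1 X67.578 Y77.068
G1 X68.146 Y82.571
G1 X67.548 Y86.291
G1 X66.154 Y86.560
G1 X64.334 Y81.706
M5
G00 X0.000 Y0.000

viewBox `0 0 211.452 134.646` with mm width/height → 1 unit = 1 mm. Flip: y_m = 134.646 − y_svg.

**Shape 1** — `<polygon>` closed polygon, stroke `#ff00ff` → score (S623, F1553). Machine vertices: (177.225,101.571) → (44.867,93.272) → (159.013,128.251) → (135.003,116.614) → (152.852,54.758) → (87.065,67.348) → (177.225,101.571). Closed: final G1 returns to the first vertex.

**Shape 2** — `<path>` rectangle, stroke `#000000` → cut (S910, F1013). Machine vertices: (33.659,95.090) → (88.515,95.090) → (88.515,87.809) → (33.659,87.809) → (33.659,95.090). Closed: final G1 returns to the first vertex.

**Shape 3** — `<rect>` rectangle, stroke `#ff00ff` → score (S623, F1553). Machine vertices: (89.156,71.580) → (187.469,71.580) → (187.469,37.436) → (89.156,37.436) → (89.156,71.580). Closed: final G1 returns to the first vertex.

**Shape 4** — `<path>` cubic bezier, stroke `#ff00ff` → score (S623, F1553). Control points (SVG): P0=(46.262,64.003), P1=(73.916,82.878), P2=(69.427,31.682), P3=(64.334,52.940); sampled at t=k/8. Machine vertices: (46.262,70.643) → (55.187,66.571) → (61.468,67.398) → (65.476,71.454) → (67.578,77.068) → (68.146,82.571) → (67.548,86.291) → (66.154,86.560) → (64.334,81.706). Open path.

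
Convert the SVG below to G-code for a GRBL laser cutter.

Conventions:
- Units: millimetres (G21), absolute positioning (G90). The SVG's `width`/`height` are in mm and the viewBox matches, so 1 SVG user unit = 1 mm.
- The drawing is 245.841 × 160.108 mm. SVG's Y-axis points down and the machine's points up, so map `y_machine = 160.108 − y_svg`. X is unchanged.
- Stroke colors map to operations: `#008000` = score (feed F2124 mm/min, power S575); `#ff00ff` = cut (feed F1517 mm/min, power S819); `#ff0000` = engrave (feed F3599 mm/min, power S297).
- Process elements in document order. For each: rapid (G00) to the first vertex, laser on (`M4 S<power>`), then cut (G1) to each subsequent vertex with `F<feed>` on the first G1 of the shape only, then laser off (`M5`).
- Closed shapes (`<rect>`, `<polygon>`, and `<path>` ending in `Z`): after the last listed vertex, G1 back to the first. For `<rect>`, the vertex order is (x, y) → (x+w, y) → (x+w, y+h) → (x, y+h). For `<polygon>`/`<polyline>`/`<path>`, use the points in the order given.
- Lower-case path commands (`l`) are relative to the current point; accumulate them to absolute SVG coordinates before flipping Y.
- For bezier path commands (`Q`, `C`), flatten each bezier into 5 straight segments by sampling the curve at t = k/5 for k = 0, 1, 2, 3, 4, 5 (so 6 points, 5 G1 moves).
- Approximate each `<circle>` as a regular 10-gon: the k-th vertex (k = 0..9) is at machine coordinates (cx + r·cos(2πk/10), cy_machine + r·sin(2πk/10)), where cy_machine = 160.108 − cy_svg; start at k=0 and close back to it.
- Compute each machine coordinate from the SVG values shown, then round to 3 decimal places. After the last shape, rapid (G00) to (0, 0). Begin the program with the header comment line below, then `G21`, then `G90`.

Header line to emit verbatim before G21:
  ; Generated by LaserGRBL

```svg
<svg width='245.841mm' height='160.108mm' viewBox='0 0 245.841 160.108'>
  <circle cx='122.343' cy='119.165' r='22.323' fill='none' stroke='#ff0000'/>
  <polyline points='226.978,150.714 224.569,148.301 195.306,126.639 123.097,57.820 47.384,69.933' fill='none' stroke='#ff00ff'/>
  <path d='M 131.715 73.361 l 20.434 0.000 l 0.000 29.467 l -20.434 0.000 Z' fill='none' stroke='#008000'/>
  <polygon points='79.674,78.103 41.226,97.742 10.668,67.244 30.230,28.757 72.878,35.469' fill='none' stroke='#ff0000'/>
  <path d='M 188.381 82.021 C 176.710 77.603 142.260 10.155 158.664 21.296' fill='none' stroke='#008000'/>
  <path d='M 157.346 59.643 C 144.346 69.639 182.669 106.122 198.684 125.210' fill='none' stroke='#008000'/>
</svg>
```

; Generated by LaserGRBL
G21
G90
G00 X144.666 Y40.943
M4 S297
G1 X140.403 Y54.064 F3599
G1 X129.241 Y62.173
G1 X115.445 Y62.173
G1 X104.283 Y54.064
G1 X100.020 Y40.943
G1 X104.283 Y27.822
G1 X115.445 Y19.713
G1 X129.241 Y19.713
G1 X140.403 Y27.822
G1 X144.666 Y40.943
M5
G00 X226.978 Y9.394
M4 S819
G1 X224.569 Y11.807 F1517
G1 X195.306 Y33.469
G1 X123.097 Y102.288
G1 X47.384 Y90.175
M5
G00 X131.715 Y86.747
M4 S575
G1 X152.149 Y86.747 F2124
G1 X152.149 Y57.280
G1 X131.715 Y57.280
G1 X131.715 Y86.747
M5
G00 X79.674 Y82.005
M4 S297
G1 X41.226 Y62.366 F3599
G1 X10.668 Y92.864
G1 X30.230 Y131.351
G1 X72.878 Y124.639
G1 X79.674 Y82.005
M5
G00 X188.381 Y78.087
M4 S575
G1 X179.234 Y87.168 F2124
G1 X168.154 Y104.579
G1 X158.677 Y123.522
G1 X154.335 Y137.199
G1 X158.664 Y138.812
M5
G00 X157.346 Y100.465
M4 S575
G1 X155.116 Y91.640 F2124
G1 X161.669 Y78.564
G1 X173.471 Y63.345
G1 X186.987 Y48.087
G1 X198.684 Y34.898
M5
G00 X0.000 Y0.000

viewBox `0 0 245.841 160.108` with mm width/height → 1 unit = 1 mm. Flip: y_m = 160.108 − y_svg.

**Shape 1** — `<circle>` circle, stroke `#ff0000` → engrave (S297, F3599). Machine vertices: (144.666,40.943) → (140.403,54.064) → (129.241,62.173) → (115.445,62.173) → (104.283,54.064) → (100.020,40.943) → (104.283,27.822) → (115.445,19.713) → (129.241,19.713) → (140.403,27.822) → (144.666,40.943). Closed: final G1 returns to the first vertex.

**Shape 2** — `<polyline>` open polyline, stroke `#ff00ff` → cut (S819, F1517). Machine vertices: (226.978,9.394) → (224.569,11.807) → (195.306,33.469) → (123.097,102.288) → (47.384,90.175). Open path.

**Shape 3** — `<path>` rectangle, stroke `#008000` → score (S575, F2124). Machine vertices: (131.715,86.747) → (152.149,86.747) → (152.149,57.280) → (131.715,57.280) → (131.715,86.747). Closed: final G1 returns to the first vertex.

**Shape 4** — `<polygon>` regular polygon, stroke `#ff0000` → engrave (S297, F3599). Machine vertices: (79.674,82.005) → (41.226,62.366) → (10.668,92.864) → (30.230,131.351) → (72.878,124.639) → (79.674,82.005). Closed: final G1 returns to the first vertex.

**Shape 5** — `<path>` cubic bezier, stroke `#008000` → score (S575, F2124). Control points (SVG): P0=(188.381,82.021), P1=(176.710,77.603), P2=(142.260,10.155), P3=(158.664,21.296); sampled at t=k/5. Machine vertices: (188.381,78.087) → (179.234,87.168) → (168.154,104.579) → (158.677,123.522) → (154.335,137.199) → (158.664,138.812). Open path.

**Shape 6** — `<path>` cubic bezier, stroke `#008000` → score (S575, F2124). Control points (SVG): P0=(157.346,59.643), P1=(144.346,69.639), P2=(182.669,106.122), P3=(198.684,125.210); sampled at t=k/5. Machine vertices: (157.346,100.465) → (155.116,91.640) → (161.669,78.564) → (173.471,63.345) → (186.987,48.087) → (198.684,34.898). Open path.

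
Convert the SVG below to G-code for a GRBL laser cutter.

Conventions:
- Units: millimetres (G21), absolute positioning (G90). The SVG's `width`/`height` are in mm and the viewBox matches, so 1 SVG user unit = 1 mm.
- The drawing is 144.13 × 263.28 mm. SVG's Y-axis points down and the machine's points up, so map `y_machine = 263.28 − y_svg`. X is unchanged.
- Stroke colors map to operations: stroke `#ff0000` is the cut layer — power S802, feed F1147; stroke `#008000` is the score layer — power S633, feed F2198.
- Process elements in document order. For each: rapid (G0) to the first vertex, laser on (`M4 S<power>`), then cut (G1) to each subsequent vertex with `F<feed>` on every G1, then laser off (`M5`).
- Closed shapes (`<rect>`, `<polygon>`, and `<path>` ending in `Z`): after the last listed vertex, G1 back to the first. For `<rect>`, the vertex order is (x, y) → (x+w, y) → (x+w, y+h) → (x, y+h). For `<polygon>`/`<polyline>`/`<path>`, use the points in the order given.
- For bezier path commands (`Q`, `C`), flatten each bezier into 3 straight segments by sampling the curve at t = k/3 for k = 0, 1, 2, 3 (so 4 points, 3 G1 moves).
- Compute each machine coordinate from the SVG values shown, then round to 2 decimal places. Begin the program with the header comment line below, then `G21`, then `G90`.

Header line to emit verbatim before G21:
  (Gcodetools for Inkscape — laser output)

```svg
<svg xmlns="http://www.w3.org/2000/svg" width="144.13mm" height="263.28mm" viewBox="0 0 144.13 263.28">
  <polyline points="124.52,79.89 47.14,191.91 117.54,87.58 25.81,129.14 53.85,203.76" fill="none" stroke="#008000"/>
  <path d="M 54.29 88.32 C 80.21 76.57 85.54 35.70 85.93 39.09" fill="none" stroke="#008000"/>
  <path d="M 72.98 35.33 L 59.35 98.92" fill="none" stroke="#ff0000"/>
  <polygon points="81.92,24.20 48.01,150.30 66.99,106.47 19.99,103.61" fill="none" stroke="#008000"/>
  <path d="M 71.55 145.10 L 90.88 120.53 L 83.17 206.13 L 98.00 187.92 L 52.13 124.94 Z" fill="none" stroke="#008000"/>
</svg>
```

viewBox `0 0 144.13 263.28` with mm width/height → 1 unit = 1 mm. Flip: y_m = 263.28 − y_svg.

**Shape 1** — `<polyline>` open polyline, stroke `#008000` → score (S633, F2198). Machine vertices: (124.52,183.39) → (47.14,71.37) → (117.54,175.70) → (25.81,134.14) → (53.85,59.52). Open path.

**Shape 2** — `<path>` cubic bezier, stroke `#008000` → score (S633, F2198). Control points (SVG): P0=(54.29,88.32), P1=(80.21,76.57), P2=(85.54,35.70), P3=(85.93,39.09); sampled at t=k/3. Machine vertices: (54.29,174.96) → (73.93,193.70) → (83.31,215.54) → (85.93,224.19). Open path.

**Shape 3** — `<path>` line segment, stroke `#ff0000` → cut (S802, F1147). Machine vertices: (72.98,227.95) → (59.35,164.36). Open path.

**Shape 4** — `<polygon>` closed polygon, stroke `#008000` → score (S633, F2198). Machine vertices: (81.92,239.08) → (48.01,112.98) → (66.99,156.81) → (19.99,159.67) → (81.92,239.08). Closed: final G1 returns to the first vertex.

**Shape 5** — `<path>` closed polygon, stroke `#008000` → score (S633, F2198). Machine vertices: (71.55,118.18) → (90.88,142.75) → (83.17,57.15) → (98.00,75.36) → (52.13,138.34) → (71.55,118.18). Closed: final G1 returns to the first vertex.

(Gcodetools for Inkscape — laser output)
G21
G90
G0 X124.52 Y183.39
M4 S633
G1 X47.14 Y71.37 F2198
G1 X117.54 Y175.70 F2198
G1 X25.81 Y134.14 F2198
G1 X53.85 Y59.52 F2198
M5
G0 X54.29 Y174.96
M4 S633
G1 X73.93 Y193.70 F2198
G1 X83.31 Y215.54 F2198
G1 X85.93 Y224.19 F2198
M5
G0 X72.98 Y227.95
M4 S802
G1 X59.35 Y164.36 F1147
M5
G0 X81.92 Y239.08
M4 S633
G1 X48.01 Y112.98 F2198
G1 X66.99 Y156.81 F2198
G1 X19.99 Y159.67 F2198
G1 X81.92 Y239.08 F2198
M5
G0 X71.55 Y118.18
M4 S633
G1 X90.88 Y142.75 F2198
G1 X83.17 Y57.15 F2198
G1 X98.00 Y75.36 F2198
G1 X52.13 Y138.34 F2198
G1 X71.55 Y118.18 F2198
M5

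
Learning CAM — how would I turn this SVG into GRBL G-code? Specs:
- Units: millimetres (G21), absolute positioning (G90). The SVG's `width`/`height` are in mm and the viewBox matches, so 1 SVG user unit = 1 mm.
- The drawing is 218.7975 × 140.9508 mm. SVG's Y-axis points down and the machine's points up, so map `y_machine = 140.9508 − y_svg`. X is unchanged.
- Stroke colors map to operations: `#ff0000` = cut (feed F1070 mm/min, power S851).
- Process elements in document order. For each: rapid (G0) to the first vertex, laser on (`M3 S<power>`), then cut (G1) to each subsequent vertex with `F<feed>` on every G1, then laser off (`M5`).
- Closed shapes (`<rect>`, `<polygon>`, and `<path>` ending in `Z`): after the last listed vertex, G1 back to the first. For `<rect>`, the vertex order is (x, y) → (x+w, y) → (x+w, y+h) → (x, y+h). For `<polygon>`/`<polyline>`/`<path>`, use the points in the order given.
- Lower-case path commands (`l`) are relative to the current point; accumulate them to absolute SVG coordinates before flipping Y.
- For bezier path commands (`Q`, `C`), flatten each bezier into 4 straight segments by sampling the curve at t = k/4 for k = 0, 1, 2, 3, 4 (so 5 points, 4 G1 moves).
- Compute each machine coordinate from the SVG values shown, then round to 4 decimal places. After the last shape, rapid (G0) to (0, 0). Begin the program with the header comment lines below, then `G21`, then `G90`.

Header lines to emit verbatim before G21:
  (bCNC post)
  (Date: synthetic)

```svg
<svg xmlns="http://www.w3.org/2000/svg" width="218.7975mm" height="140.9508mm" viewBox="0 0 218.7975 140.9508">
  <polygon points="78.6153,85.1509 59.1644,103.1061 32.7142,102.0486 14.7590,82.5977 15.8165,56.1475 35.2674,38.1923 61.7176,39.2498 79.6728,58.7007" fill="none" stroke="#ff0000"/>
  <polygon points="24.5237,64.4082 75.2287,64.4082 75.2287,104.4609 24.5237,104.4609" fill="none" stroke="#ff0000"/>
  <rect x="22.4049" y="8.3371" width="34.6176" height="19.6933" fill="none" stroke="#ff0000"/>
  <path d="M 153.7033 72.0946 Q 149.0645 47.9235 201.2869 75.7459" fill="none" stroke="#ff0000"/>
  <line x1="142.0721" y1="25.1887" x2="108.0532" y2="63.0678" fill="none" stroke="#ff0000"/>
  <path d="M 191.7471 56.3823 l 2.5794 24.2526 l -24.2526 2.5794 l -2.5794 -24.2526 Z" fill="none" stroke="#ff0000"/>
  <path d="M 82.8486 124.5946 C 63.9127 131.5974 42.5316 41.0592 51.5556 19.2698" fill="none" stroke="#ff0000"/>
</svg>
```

1 u = 1 mm; y_m = 140.9508 − y.

[1] `<polygon>` regular polygon, #ff0000→cut S851 F1070: (78.6153,55.7999) → (59.1644,37.8447) → (32.7142,38.9022) → (14.7590,58.3531) → (15.8165,84.8033) → (35.2674,102.7585) → (61.7176,101.7010) → (79.6728,82.2501) → (78.6153,55.7999) (closed)

[2] `<polygon>` rectangle, #ff0000→cut S851 F1070: (24.5237,76.5426) → (75.2287,76.5426) → (75.2287,36.4899) → (24.5237,36.4899) → (24.5237,76.5426) (closed)

[3] `<rect>` rectangle, #ff0000→cut S851 F1070: (22.4049,132.6137) → (57.0225,132.6137) → (57.0225,112.9204) → (22.4049,112.9204) → (22.4049,132.6137) (closed)

[4] `<path>` quadratic bezier, #ff0000→cut S851 F1070: (153.7033,68.8562) → (154.9377,77.6922) → (163.2798,80.0289) → (178.7295,75.8665) → (201.2869,65.2049)

[5] `<line>` line segment, #ff0000→cut S851 F1070: (142.0721,115.7621) → (108.0532,77.8830)

[6] `<path>` regular polygon, #ff0000→cut S851 F1070: (191.7471,84.5685) → (194.3265,60.3159) → (170.0739,57.7365) → (167.4945,81.9891) → (191.7471,84.5685) (closed)

[7] `<path>` cubic bezier, #ff0000→cut S851 F1070: (82.8486,16.3562) → (68.7015,26.7948) → (56.7171,58.2215) → (49.9753,95.0468) → (51.5556,121.6810)

(bCNC post)
(Date: synthetic)
G21
G90
G0 X78.6153 Y55.7999
M3 S851
G1 X59.1644 Y37.8447 F1070
G1 X32.7142 Y38.9022 F1070
G1 X14.7590 Y58.3531 F1070
G1 X15.8165 Y84.8033 F1070
G1 X35.2674 Y102.7585 F1070
G1 X61.7176 Y101.7010 F1070
G1 X79.6728 Y82.2501 F1070
G1 X78.6153 Y55.7999 F1070
M5
G0 X24.5237 Y76.5426
M3 S851
G1 X75.2287 Y76.5426 F1070
G1 X75.2287 Y36.4899 F1070
G1 X24.5237 Y36.4899 F1070
G1 X24.5237 Y76.5426 F1070
M5
G0 X22.4049 Y132.6137
M3 S851
G1 X57.0225 Y132.6137 F1070
G1 X57.0225 Y112.9204 F1070
G1 X22.4049 Y112.9204 F1070
G1 X22.4049 Y132.6137 F1070
M5
G0 X153.7033 Y68.8562
M3 S851
G1 X154.9377 Y77.6922 F1070
G1 X163.2798 Y80.0289 F1070
G1 X178.7295 Y75.8665 F1070
G1 X201.2869 Y65.2049 F1070
M5
G0 X142.0721 Y115.7621
M3 S851
G1 X108.0532 Y77.8830 F1070
M5
G0 X191.7471 Y84.5685
M3 S851
G1 X194.3265 Y60.3159 F1070
G1 X170.0739 Y57.7365 F1070
G1 X167.4945 Y81.9891 F1070
G1 X191.7471 Y84.5685 F1070
M5
G0 X82.8486 Y16.3562
M3 S851
G1 X68.7015 Y26.7948 F1070
G1 X56.7171 Y58.2215 F1070
G1 X49.9753 Y95.0468 F1070
G1 X51.5556 Y121.6810 F1070
M5
G0 X0.0000 Y0.0000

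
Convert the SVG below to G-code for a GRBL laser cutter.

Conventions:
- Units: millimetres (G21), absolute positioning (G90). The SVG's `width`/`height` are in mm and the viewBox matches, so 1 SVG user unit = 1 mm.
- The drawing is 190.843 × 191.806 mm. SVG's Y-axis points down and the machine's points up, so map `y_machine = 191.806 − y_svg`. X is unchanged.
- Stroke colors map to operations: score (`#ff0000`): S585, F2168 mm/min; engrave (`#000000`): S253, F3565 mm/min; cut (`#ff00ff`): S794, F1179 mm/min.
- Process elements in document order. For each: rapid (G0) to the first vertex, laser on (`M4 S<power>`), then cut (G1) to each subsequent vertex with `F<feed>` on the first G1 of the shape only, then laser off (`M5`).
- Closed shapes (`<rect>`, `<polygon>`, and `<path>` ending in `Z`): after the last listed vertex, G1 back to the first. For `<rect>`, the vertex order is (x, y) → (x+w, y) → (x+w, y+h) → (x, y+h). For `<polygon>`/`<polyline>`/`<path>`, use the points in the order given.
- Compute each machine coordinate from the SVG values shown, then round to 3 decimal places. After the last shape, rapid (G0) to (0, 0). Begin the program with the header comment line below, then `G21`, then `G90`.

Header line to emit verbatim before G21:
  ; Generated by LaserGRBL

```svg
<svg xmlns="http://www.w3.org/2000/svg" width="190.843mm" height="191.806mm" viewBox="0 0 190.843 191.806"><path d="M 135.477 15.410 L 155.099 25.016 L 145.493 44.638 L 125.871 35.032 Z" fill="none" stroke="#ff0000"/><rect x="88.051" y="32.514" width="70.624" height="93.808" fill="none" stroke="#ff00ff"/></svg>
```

viewBox `0 0 190.843 191.806` with mm width/height → 1 unit = 1 mm. Flip: y_m = 191.806 − y_svg.

**Shape 1** — `<path>` regular polygon, stroke `#ff0000` → score (S585, F2168). Machine vertices: (135.477,176.396) → (155.099,166.790) → (145.493,147.168) → (125.871,156.774) → (135.477,176.396). Closed: final G1 returns to the first vertex.

**Shape 2** — `<rect>` rectangle, stroke `#ff00ff` → cut (S794, F1179). Machine vertices: (88.051,159.292) → (158.675,159.292) → (158.675,65.484) → (88.051,65.484) → (88.051,159.292). Closed: final G1 returns to the first vertex.

; Generated by LaserGRBL
G21
G90
G0 X135.477 Y176.396
M4 S585
G1 X155.099 Y166.790 F2168
G1 X145.493 Y147.168
G1 X125.871 Y156.774
G1 X135.477 Y176.396
M5
G0 X88.051 Y159.292
M4 S794
G1 X158.675 Y159.292 F1179
G1 X158.675 Y65.484
G1 X88.051 Y65.484
G1 X88.051 Y159.292
M5
G0 X0.000 Y0.000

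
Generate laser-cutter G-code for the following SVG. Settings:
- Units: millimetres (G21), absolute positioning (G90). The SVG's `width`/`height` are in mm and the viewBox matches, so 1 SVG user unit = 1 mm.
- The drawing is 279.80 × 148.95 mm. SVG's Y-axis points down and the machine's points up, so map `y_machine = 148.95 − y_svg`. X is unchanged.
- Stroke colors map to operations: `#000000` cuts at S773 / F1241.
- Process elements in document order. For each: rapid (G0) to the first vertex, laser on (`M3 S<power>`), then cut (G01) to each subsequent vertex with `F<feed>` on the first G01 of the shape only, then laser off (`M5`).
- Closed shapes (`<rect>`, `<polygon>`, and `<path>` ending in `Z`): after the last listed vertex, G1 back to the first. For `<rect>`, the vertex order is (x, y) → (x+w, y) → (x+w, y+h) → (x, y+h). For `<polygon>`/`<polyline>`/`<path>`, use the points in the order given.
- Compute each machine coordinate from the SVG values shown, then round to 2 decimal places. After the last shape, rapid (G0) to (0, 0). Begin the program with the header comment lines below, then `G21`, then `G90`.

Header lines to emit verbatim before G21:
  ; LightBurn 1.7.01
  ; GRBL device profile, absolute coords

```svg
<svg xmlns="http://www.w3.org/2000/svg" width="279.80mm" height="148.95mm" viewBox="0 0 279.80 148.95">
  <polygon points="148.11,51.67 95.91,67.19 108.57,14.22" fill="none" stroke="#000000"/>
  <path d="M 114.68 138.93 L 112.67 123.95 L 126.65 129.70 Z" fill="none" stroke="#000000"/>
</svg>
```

Since the viewBox matches the mm dimensions, user units are millimetres directly. The only transform is the Y-flip y_m = 148.95 − y_svg.

Shape 1 is a regular polygon drawn with `<polygon>`. Its stroke #000000 means cut at S773, F1241. After flipping Y the toolpath is (148.11,97.28) → (95.91,81.76) → (108.57,134.73) → (148.11,97.28), returning to the start.

Shape 2 is a regular polygon drawn with `<path>`. Its stroke #000000 means cut at S773, F1241. After flipping Y the toolpath is (114.68,10.02) → (112.67,25.00) → (126.65,19.25) → (114.68,10.02), returning to the start.

; LightBurn 1.7.01
; GRBL device profile, absolute coords
G21
G90
G0 X148.11 Y97.28
M3 S773
G01 X95.91 Y81.76 F1241
G01 X108.57 Y134.73
G01 X148.11 Y97.28
M5
G0 X114.68 Y10.02
M3 S773
G01 X112.67 Y25.00 F1241
G01 X126.65 Y19.25
G01 X114.68 Y10.02
M5
G0 X0.00 Y0.00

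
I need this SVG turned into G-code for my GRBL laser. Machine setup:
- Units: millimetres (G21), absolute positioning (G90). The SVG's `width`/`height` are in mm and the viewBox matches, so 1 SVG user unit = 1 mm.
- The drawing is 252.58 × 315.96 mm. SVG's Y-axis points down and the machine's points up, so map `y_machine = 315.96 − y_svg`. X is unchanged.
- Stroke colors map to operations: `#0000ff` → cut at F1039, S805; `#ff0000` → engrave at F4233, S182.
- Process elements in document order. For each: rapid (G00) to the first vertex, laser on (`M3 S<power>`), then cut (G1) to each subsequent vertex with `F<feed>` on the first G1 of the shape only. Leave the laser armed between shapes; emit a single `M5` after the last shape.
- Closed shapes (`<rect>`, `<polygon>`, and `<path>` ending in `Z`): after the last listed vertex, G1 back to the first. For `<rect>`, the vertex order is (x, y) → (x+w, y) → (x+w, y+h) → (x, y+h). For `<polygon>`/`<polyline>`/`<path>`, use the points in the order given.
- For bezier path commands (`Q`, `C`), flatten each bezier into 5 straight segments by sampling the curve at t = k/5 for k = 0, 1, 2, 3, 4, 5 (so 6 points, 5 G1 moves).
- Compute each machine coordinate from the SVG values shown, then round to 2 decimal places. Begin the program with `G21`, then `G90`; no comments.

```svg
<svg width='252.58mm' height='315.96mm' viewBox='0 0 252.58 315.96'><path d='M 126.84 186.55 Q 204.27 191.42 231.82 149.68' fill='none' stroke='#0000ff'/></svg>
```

Since the viewBox matches the mm dimensions, user units are millimetres directly. The only transform is the Y-flip y_m = 315.96 − y_svg.

Shape 1 is a quadratic bezier drawn with `<path>`. Its stroke #0000ff means cut at S805, F1039. After flipping Y the toolpath is (126.84,129.41) → (155.82,129.33) → (180.80,132.97) → (201.80,140.35) → (218.80,151.45) → (231.82,166.28).

G21
G90
G00 X126.84 Y129.41
M3 S805
G1 X155.82 Y129.33 F1039
G1 X180.80 Y132.97
G1 X201.80 Y140.35
G1 X218.80 Y151.45
G1 X231.82 Y166.28
M5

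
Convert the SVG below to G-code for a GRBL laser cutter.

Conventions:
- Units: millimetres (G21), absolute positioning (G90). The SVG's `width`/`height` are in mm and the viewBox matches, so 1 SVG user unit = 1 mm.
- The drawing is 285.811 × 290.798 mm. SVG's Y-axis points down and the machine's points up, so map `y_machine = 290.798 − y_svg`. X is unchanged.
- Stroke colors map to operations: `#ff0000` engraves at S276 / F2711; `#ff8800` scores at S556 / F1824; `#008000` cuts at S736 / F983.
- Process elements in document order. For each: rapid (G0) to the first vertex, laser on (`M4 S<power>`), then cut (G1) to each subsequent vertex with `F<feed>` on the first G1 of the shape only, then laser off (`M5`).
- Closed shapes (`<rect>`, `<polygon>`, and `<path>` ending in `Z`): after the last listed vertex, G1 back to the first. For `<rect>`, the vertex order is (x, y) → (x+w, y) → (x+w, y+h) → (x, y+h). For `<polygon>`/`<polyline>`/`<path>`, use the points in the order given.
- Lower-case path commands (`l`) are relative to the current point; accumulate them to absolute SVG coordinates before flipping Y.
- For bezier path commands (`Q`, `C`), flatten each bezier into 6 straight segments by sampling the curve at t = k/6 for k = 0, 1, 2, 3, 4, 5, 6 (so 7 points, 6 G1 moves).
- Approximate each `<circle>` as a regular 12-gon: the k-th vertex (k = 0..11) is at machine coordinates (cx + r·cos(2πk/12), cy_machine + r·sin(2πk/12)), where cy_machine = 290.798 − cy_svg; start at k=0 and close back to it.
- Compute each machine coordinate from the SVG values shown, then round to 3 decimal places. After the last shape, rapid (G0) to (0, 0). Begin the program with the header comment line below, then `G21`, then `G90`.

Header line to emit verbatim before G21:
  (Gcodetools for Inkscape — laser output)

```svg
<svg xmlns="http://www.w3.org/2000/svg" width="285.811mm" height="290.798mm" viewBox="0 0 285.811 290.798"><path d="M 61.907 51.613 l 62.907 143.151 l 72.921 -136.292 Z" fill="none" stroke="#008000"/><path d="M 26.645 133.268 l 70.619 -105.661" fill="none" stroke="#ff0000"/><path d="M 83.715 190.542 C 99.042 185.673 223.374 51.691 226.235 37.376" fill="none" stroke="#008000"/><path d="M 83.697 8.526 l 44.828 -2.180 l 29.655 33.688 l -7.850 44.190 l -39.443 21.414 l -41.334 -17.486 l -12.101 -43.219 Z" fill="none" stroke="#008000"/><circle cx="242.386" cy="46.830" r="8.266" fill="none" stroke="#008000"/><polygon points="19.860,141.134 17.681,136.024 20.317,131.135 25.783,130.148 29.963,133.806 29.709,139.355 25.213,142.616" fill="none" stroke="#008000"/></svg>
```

viewBox `0 0 285.811 290.798` with mm width/height → 1 unit = 1 mm. Flip: y_m = 290.798 − y_svg.

**Shape 1** — `<path>` closed polygon, stroke `#008000` → cut (S736, F983). Machine vertices: (61.907,239.185) → (124.814,96.034) → (197.735,232.326) → (61.907,239.185). Closed: final G1 returns to the first vertex.

**Shape 2** — `<path>` line segment, stroke `#ff0000` → engrave (S276, F2711). Machine vertices: (26.645,157.530) → (97.264,263.191). Open path.

**Shape 3** — `<path>` cubic bezier, stroke `#008000` → cut (S736, F983). Control points (SVG): P0=(83.715,190.542), P1=(99.042,185.673), P2=(223.374,51.691), P3=(226.235,37.376); sampled at t=k/6. Machine vertices: (83.715,100.256) → (99.395,112.298) → (126.841,138.949) → (159.650,173.297) → (191.420,208.432) → (215.749,237.444) → (226.235,253.422). Open path.

**Shape 4** — `<path>` regular polygon, stroke `#008000` → cut (S736, F983). Machine vertices: (83.697,282.272) → (128.525,284.452) → (158.180,250.764) → (150.330,206.574) → (110.887,185.160) → (69.553,202.646) → (57.452,245.865) → (83.697,282.272). Closed: final G1 returns to the first vertex.

**Shape 5** — `<circle>` circle, stroke `#008000` → cut (S736, F983). Machine vertices: (250.652,243.968) → (249.545,248.101) → (246.519,251.127) → (242.386,252.234) → (238.253,251.127) → (235.227,248.101) → (234.120,243.968) → (235.227,239.835) → (238.253,236.809) → (242.386,235.702) → (246.519,236.809) → (249.545,239.835) → (250.652,243.968). Closed: final G1 returns to the first vertex.

**Shape 6** — `<polygon>` regular polygon, stroke `#008000` → cut (S736, F983). Machine vertices: (19.860,149.664) → (17.681,154.774) → (20.317,159.663) → (25.783,160.650) → (29.963,156.992) → (29.709,151.443) → (25.213,148.182) → (19.860,149.664). Closed: final G1 returns to the first vertex.

(Gcodetools for Inkscape — laser output)
G21
G90
G0 X61.907 Y239.185
M4 S736
G1 X124.814 Y96.034 F983
G1 X197.735 Y232.326
G1 X61.907 Y239.185
M5
G0 X26.645 Y157.530
M4 S276
G1 X97.264 Y263.191 F2711
M5
G0 X83.715 Y100.256
M4 S736
G1 X99.395 Y112.298 F983
G1 X126.841 Y138.949
G1 X159.650 Y173.297
G1 X191.420 Y208.432
G1 X215.749 Y237.444
G1 X226.235 Y253.422
M5
G0 X83.697 Y282.272
M4 S736
G1 X128.525 Y284.452 F983
G1 X158.180 Y250.764
G1 X150.330 Y206.574
G1 X110.887 Y185.160
G1 X69.553 Y202.646
G1 X57.452 Y245.865
G1 X83.697 Y282.272
M5
G0 X250.652 Y243.968
M4 S736
G1 X249.545 Y248.101 F983
G1 X246.519 Y251.127
G1 X242.386 Y252.234
G1 X238.253 Y251.127
G1 X235.227 Y248.101
G1 X234.120 Y243.968
G1 X235.227 Y239.835
G1 X238.253 Y236.809
G1 X242.386 Y235.702
G1 X246.519 Y236.809
G1 X249.545 Y239.835
G1 X250.652 Y243.968
M5
G0 X19.860 Y149.664
M4 S736
G1 X17.681 Y154.774 F983
G1 X20.317 Y159.663
G1 X25.783 Y160.650
G1 X29.963 Y156.992
G1 X29.709 Y151.443
G1 X25.213 Y148.182
G1 X19.860 Y149.664
M5
G0 X0.000 Y0.000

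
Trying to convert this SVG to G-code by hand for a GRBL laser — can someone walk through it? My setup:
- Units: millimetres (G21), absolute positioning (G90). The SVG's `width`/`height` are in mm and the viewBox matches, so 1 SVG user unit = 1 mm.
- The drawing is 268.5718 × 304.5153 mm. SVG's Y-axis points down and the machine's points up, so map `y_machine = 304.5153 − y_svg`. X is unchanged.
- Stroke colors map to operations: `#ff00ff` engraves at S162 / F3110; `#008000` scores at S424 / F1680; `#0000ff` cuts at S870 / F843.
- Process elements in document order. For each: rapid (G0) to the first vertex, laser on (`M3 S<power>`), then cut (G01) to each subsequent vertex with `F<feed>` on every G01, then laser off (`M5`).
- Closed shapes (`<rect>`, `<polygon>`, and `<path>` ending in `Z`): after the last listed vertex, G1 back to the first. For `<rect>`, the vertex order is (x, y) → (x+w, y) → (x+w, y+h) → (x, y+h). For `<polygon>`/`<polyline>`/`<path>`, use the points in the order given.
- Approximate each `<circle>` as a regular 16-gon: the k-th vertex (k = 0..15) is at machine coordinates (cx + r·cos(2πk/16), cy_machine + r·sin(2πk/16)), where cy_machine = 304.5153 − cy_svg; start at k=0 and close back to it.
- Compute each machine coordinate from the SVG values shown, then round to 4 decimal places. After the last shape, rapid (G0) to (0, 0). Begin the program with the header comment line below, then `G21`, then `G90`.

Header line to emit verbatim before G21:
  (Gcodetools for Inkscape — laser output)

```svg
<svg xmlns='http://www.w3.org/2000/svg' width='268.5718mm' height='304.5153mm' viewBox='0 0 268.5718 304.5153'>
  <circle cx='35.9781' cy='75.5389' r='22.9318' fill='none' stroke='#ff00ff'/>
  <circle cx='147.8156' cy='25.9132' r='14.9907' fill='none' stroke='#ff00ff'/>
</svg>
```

1 u = 1 mm; y_m = 304.5153 − y.

[1] `<circle>` circle, #ff00ff→engrave S162 F3110: (58.9099,228.9764) → (57.1643,237.7520) → (52.1933,245.1916) → (44.7537,250.1626) → (35.9781,251.9082) → (27.2025,250.1626) → (19.7629,245.1916) → (14.7919,237.7520) → (13.0463,228.9764) → (14.7919,220.2008) → (19.7629,212.7612) → (27.2025,207.7902) → (35.9781,206.0446) → (44.7537,207.7902) → (52.1933,212.7612) → (57.1643,220.2008) → (58.9099,228.9764) (closed)

[2] `<circle>` circle, #ff00ff→engrave S162 F3110: (162.8063,278.6021) → (161.6652,284.3388) → (158.4156,289.2021) → (153.5523,292.4517) → (147.8156,293.5928) → (142.0789,292.4517) → (137.2156,289.2021) → (133.9660,284.3388) → (132.8249,278.6021) → (133.9660,272.8654) → (137.2156,268.0021) → (142.0789,264.7525) → (147.8156,263.6114) → (153.5523,264.7525) → (158.4156,268.0021) → (161.6652,272.8654) → (162.8063,278.6021) (closed)

(Gcodetools for Inkscape — laser output)
G21
G90
G0 X58.9099 Y228.9764
M3 S162
G01 X57.1643 Y237.7520 F3110
G01 X52.1933 Y245.1916 F3110
G01 X44.7537 Y250.1626 F3110
G01 X35.9781 Y251.9082 F3110
G01 X27.2025 Y250.1626 F3110
G01 X19.7629 Y245.1916 F3110
G01 X14.7919 Y237.7520 F3110
G01 X13.0463 Y228.9764 F3110
G01 X14.7919 Y220.2008 F3110
G01 X19.7629 Y212.7612 F3110
G01 X27.2025 Y207.7902 F3110
G01 X35.9781 Y206.0446 F3110
G01 X44.7537 Y207.7902 F3110
G01 X52.1933 Y212.7612 F3110
G01 X57.1643 Y220.2008 F3110
G01 X58.9099 Y228.9764 F3110
M5
G0 X162.8063 Y278.6021
M3 S162
G01 X161.6652 Y284.3388 F3110
G01 X158.4156 Y289.2021 F3110
G01 X153.5523 Y292.4517 F3110
G01 X147.8156 Y293.5928 F3110
G01 X142.0789 Y292.4517 F3110
G01 X137.2156 Y289.2021 F3110
G01 X133.9660 Y284.3388 F3110
G01 X132.8249 Y278.6021 F3110
G01 X133.9660 Y272.8654 F3110
G01 X137.2156 Y268.0021 F3110
G01 X142.0789 Y264.7525 F3110
G01 X147.8156 Y263.6114 F3110
G01 X153.5523 Y264.7525 F3110
G01 X158.4156 Y268.0021 F3110
G01 X161.6652 Y272.8654 F3110
G01 X162.8063 Y278.6021 F3110
M5
G0 X0.0000 Y0.0000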